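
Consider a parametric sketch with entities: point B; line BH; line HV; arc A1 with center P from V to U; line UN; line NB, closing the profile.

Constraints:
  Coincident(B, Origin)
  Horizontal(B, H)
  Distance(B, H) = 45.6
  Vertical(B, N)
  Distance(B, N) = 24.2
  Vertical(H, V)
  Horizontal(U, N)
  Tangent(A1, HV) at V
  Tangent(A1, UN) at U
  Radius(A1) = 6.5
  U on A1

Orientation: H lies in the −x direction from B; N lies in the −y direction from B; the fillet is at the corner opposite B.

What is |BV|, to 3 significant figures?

48.9

B is at the origin; B and H share the same y with |BH| = 45.6 and H on the −x side, so H = (-45.6, 0.00). B and N share the same x with |BN| = 24.2 and N on the −y side, so N = (0.00, -24.2). The virtual corner opposite B is at (-45.6, -24.2). Since A1 is tangent to HV there, PV ⟂ HV and the tangent condition forces PU to be normal to UN, with radius 6.5, so the center P sits 6.5 in from both sides at P = (-39.1, -17.7). That places the tangent points at V = (-45.6, -17.7) on HV and U = (-39.1, -24.2) on UN. Then |BV| = |V − B| = 48.9.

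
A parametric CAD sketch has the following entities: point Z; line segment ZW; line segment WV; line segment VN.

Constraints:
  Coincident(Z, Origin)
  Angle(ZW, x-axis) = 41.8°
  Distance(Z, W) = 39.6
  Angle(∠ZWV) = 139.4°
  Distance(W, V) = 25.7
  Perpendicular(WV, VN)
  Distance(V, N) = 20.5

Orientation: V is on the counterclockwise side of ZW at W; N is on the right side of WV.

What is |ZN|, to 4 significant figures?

72.46

Z is at the origin; ZW runs at 41.8° with length 39.6, so W = 39.6·(cos 41.8°, sin 41.8°) = (29.52, 26.39). ∠ZWV = 139.4°, so WV runs at 41.8° + (180° − 139.4°) = 82.40° from the x-axis; with |WV| = 25.7, V = W + 25.7·(cos 82.40°, sin 82.40°) = (32.92, 51.87). WV is perpendicular to VN; with |VN| = 20.5 on the right of WV, N = V + 20.5·(0.9912, -0.1323) = (53.24, 49.16). Then |ZN| = |N − Z| = 72.46.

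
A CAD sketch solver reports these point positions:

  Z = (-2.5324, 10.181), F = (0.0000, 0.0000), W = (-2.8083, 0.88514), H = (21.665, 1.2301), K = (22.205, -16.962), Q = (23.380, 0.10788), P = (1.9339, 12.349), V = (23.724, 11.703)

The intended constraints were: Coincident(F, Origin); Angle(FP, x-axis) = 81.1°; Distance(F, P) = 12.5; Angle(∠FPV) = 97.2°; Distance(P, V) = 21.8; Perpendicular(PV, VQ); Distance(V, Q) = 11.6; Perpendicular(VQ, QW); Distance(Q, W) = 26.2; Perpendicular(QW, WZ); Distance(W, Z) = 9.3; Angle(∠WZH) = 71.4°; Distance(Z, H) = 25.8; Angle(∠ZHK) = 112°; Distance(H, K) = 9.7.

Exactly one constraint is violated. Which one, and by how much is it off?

Distance(H, K) = 9.7 — off by 8.50.

F = (0.00, 0.00) ✓; FP at 81.10° ✓; |FP| = 12.50 ✓; ∠FPV = 97.20° ✓; |PV| = 21.80 ✓; ∠(PV, VQ) = 90.00° ✓; |VQ| = 11.60 ✓; ∠(VQ, QW) = 90.00° ✓; |QW| = 26.20 ✓; ∠(QW, WZ) = 90.00° ✓; |WZ| = 9.300 ✓; ∠WZH = 71.40° ✓; |ZH| = 25.80 ✓; ∠ZHK = 112.0° ✓; |HK| = 18.20 ✗.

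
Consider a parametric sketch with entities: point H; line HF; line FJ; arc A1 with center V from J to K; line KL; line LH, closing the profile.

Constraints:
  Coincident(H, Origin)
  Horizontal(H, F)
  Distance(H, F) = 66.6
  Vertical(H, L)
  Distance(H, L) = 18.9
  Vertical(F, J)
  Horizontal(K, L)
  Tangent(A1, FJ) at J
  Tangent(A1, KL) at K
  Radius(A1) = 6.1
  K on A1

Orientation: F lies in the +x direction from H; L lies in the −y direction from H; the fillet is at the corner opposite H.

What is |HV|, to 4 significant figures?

61.84

H and L share the same x with |HL| = 18.9 and L on the −y side, so L = (0.000, -18.90). The virtual corner opposite H is at (66.60, -18.90). Since A1 is tangent to FJ there, VJ ⟂ FJ and A1 meets KL tangentially, so VK is at right angles to KL, with radius 6.1, so the center V sits 6.1 in from both sides at V = (60.50, -12.80). Then |HV| = |V − H| = 61.84.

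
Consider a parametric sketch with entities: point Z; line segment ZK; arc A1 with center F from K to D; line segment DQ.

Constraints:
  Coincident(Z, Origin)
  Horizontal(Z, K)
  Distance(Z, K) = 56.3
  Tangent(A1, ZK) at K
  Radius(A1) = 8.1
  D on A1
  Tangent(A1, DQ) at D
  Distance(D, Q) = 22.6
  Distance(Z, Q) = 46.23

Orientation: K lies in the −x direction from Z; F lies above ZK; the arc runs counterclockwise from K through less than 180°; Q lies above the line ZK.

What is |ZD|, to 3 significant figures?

49.2

Z is at the origin; Z and K share the same y with |ZK| = 56.3 and K on the −x side, so K = (-56.3, 0.00). Tangency of A1 to ZK means the radius FK is perpendicular to ZK, so F = K + (0, 8.1) = (-56.3, 8.10). Since FD ⟂ DQ (tangency), |FQ| = √(8.1² + 22.6²) = 24.0 regardless of where D sits on A1. So Q lies on both circle(Z, 46.23) and circle(F, 24.0); the above-ZK intersection is Q = (-39.0, 24.8). D is the foot of the tangent from Q: D = (-49.0, 4.51).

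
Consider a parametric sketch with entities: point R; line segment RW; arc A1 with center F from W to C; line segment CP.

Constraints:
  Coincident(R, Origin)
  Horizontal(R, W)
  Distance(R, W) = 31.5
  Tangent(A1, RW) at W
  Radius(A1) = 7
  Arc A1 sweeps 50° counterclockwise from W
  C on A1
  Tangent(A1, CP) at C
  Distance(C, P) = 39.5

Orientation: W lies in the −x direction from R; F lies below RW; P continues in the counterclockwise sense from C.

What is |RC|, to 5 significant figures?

36.947

Since A1 is tangent to RW there, FW ⟂ RW, so F = W + (0, -7) = (-31.500, -7.0000). On A1, W sits at bearing 90° from F; a 50° counterclockwise sweep puts C at bearing 140°, so C = F + 7.0·(cos 140°, sin 140°) = (-36.862, -2.5005). Then |RC| = |C − R| = 36.947.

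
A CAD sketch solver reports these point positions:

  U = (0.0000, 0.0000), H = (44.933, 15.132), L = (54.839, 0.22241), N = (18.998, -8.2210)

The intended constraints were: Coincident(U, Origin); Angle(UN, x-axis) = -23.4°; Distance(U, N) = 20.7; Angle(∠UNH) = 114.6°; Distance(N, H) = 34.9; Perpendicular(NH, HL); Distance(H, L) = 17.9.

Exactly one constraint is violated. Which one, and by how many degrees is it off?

Perpendicular(NH, HL) — off by 8.40°.

U = (0.00, 0.00) ✓; UN at -23.40° ✓; |UN| = 20.70 ✓; ∠UNH = 114.6° ✓; |NH| = 34.90 ✓; ∠(NH, HL) = 98.40° ✗; |HL| = 17.90 ✓.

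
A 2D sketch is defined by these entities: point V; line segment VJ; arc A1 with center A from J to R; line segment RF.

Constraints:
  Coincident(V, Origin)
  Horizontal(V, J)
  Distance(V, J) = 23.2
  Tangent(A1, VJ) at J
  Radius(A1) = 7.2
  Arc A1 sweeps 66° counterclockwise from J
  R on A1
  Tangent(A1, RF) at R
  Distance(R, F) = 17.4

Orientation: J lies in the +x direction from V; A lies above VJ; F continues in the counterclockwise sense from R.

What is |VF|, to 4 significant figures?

42.01

V is at the origin; VJ is horizontal with |VJ| = 23.2 and J on the +x side, so J = (23.20, 0.000). The tangent condition forces AJ to be normal to VJ, so A = J + (0, 7.2) = (23.20, 7.200). On A1, J sits at bearing -90° from A; a 66° counterclockwise sweep puts R at bearing -24°, so R = A + 7.2·(cos -24°, sin -24°) = (29.78, 4.271). Tangency of A1 to RF means the radius AR is perpendicular to RF, so RF runs along (−sin -24°, cos -24°); with |RF| = 17.4, F = (36.85, 20.17). Then |VF| = |F − V| = 42.01.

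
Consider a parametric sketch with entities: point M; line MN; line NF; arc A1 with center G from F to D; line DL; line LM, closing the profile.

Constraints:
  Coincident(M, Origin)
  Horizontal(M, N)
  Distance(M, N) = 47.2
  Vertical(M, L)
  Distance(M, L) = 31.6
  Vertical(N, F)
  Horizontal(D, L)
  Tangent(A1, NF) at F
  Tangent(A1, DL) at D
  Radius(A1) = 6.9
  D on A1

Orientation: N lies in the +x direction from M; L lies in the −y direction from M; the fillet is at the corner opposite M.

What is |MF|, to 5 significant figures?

53.272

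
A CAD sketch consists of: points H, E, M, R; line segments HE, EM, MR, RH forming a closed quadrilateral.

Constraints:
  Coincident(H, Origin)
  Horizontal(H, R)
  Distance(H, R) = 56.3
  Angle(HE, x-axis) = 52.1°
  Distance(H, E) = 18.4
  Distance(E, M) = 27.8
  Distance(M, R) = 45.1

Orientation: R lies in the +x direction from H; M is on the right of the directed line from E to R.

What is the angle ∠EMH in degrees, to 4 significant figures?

41.05°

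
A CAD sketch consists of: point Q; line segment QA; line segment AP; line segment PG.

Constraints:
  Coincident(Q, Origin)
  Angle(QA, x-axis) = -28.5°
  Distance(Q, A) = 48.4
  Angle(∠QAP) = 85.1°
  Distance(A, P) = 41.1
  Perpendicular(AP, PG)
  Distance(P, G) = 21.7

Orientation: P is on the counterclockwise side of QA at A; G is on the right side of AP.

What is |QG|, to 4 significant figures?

79.09

∠QAP = 85.1°, so AP runs at -28.5° + (180° − 85.1°) = 66.40° from the x-axis; with |AP| = 41.1, P = A + 41.1·(cos 66.40°, sin 66.40°) = (58.99, 14.57). AP ⟂ PG; with |PG| = 21.7 on the right of AP, G = P + 21.7·(0.9164, -0.4003) = (78.87, 5.880). Then |QG| = |G − Q| = 79.09.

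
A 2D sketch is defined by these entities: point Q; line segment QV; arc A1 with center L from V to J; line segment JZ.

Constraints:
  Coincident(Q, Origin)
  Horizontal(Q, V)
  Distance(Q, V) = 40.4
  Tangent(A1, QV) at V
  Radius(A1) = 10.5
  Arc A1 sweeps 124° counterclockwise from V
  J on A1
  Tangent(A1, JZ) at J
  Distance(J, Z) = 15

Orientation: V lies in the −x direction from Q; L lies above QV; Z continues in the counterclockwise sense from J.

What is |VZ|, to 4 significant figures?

28.81

Q is at the origin; Q and V share the same y with |QV| = 40.4 and V on the −x side, so V = (-40.40, 0.000). Since A1 is tangent to QV there, LV ⟂ QV, so L = V + (0, 10.5) = (-40.40, 10.50). On A1, V sits at bearing -90° from L; a 124° counterclockwise sweep puts J at bearing 34°, so J = L + 10.5·(cos 34°, sin 34°) = (-31.70, 16.37). Since A1 is tangent to JZ there, LJ ⟂ JZ, so JZ runs along (−sin 34°, cos 34°); with |JZ| = 15.0, Z = (-40.08, 28.81). Then |VZ| = |Z − V| = 28.81.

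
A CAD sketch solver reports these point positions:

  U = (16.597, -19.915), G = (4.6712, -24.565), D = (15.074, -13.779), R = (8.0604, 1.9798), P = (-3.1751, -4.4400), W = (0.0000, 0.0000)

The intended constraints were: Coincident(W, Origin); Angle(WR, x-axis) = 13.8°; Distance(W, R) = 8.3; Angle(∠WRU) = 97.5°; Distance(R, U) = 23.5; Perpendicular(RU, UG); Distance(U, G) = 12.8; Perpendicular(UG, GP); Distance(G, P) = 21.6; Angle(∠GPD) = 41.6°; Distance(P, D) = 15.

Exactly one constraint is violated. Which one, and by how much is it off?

Distance(P, D) = 15 — off by 5.50.

W = (0.00, 0.00) ✓; WR at 13.80° ✓; |WR| = 8.300 ✓; ∠WRU = 97.50° ✓; |RU| = 23.50 ✓; ∠(RU, UG) = 90.00° ✓; |UG| = 12.80 ✓; ∠(UG, GP) = 90.00° ✓; |GP| = 21.60 ✓; ∠GPD = 41.60° ✓; |PD| = 20.50 ✗.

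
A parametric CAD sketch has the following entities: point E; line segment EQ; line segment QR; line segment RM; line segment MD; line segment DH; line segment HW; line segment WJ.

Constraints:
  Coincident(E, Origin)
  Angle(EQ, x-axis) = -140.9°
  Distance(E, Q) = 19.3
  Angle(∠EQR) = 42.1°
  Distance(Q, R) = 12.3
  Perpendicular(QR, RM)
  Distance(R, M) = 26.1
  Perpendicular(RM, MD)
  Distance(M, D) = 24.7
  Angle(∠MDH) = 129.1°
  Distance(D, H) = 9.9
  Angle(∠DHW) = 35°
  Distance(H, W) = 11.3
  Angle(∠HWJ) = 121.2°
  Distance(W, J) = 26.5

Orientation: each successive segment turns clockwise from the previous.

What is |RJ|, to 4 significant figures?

48.86

∠DHW = 35.0° gives HW at 65.30° from the x-axis; with |HW| = 11.3, W = (5.092, -23.15). ∠HWJ = 121.2° gives WJ at 6.500° from the x-axis; with |WJ| = 26.5, J = (31.42, -20.15). Then |RJ| = |J − R| = 48.86.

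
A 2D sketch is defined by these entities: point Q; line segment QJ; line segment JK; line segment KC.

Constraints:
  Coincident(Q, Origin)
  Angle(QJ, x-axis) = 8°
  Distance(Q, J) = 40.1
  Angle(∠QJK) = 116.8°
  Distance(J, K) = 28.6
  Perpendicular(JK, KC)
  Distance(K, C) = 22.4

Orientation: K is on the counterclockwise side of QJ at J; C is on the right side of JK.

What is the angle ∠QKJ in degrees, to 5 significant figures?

37.480°

Q is at the origin; QJ runs at 8.0° with length 40.1, so J = 40.1·(cos 8.0°, sin 8.0°) = (39.710, 5.5808). ∠QJK = 116.8°, so JK runs at 8.0° + (180° − 116.8°) = 71.200° from the x-axis; with |JK| = 28.6, K = J + 28.6·(cos 71.200°, sin 71.200°) = (48.927, 32.655). Then cos ∠QKJ = KQ·KJ / (|KQ||KJ|), giving 37.480°.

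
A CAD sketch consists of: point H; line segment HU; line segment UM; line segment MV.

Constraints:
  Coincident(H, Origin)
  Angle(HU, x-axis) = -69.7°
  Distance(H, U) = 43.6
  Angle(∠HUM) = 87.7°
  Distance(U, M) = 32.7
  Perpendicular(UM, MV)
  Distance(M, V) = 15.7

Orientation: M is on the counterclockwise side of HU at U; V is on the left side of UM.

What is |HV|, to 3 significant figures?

41.6

H is at the origin; HU runs at -69.7° with length 43.6, so U = 43.6·(cos -69.7°, sin -69.7°) = (15.1, -40.9). ∠HUM = 87.7°, so UM runs at -69.7° + (180° − 87.7°) = 22.6° from the x-axis; with |UM| = 32.7, M = U + 32.7·(cos 22.6°, sin 22.6°) = (45.3, -28.3). UM is perpendicular to MV; with |MV| = 15.7 on the left of UM, V = M + 15.7·(-0.384, 0.923) = (39.3, -13.8). Then |HV| = |V − H| = 41.6.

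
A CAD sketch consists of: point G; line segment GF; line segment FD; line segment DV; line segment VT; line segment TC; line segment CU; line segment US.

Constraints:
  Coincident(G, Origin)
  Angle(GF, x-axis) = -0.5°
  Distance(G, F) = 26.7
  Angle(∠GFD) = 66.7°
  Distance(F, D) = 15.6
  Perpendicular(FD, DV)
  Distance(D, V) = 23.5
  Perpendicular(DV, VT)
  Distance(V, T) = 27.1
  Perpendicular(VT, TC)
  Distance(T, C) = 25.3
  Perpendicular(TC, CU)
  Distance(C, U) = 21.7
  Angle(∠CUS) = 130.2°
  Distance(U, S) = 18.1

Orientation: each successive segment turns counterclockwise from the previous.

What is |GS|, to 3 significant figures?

16.9

TC ⟂ CU, so CU runs at 113°; with |CU| = 21.7, U = (24.4, 9.87). ∠CUS = 130.2° gives US at 163° from the x-axis; with |US| = 18.1, S = (7.13, 15.3). Then |GS| = |S − G| = 16.9.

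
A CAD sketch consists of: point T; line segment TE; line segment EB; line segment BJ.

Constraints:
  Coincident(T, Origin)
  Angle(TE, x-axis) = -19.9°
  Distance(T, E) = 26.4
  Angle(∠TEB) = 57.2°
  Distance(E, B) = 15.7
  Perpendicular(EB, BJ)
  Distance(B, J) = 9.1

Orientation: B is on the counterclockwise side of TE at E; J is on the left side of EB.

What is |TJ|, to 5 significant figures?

13.165

∠TEB = 57.2°, so EB runs at -19.9° + (180° − 57.2°) = 102.90° from the x-axis; with |EB| = 15.7, B = E + 15.7·(cos 102.90°, sin 102.90°) = (21.319, 6.3177). The perpendicularity gives BJ at right angles to EB; with |BJ| = 9.1 on the left of EB, J = B + 9.1·(-0.97476, -0.22325) = (12.448, 4.2862). Then |TJ| = |J − T| = 13.165.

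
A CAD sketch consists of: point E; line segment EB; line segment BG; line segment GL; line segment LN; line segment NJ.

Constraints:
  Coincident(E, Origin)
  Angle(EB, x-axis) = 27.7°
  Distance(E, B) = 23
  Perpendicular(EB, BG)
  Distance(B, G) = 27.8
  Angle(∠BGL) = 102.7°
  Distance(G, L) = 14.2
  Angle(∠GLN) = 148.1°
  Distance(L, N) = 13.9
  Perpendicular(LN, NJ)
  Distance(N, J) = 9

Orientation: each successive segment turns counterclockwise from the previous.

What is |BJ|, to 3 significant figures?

29.9

∠GLN = 148.1° gives LN at -133° from the x-axis; with |LN| = 13.9, N = (-15.8, 21.5). LN ⟂ NJ, so NJ runs at -43.1°; with |NJ| = 9.0, J = (-9.20, 15.3). Then |BJ| = |J − B| = 29.9.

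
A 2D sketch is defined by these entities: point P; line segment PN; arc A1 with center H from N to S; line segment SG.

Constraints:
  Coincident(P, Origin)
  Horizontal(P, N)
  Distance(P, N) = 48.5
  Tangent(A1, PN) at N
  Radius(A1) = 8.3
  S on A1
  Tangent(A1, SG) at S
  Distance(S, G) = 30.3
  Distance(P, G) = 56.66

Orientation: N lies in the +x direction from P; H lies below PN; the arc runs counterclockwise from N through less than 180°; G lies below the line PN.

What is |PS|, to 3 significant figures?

41.1

Checks: |HS| = 8.300 ✓; ∠(HS, SG) = 90.00° ✓; |SG| = 30.30 ✓; |PG| = 56.66 ✓.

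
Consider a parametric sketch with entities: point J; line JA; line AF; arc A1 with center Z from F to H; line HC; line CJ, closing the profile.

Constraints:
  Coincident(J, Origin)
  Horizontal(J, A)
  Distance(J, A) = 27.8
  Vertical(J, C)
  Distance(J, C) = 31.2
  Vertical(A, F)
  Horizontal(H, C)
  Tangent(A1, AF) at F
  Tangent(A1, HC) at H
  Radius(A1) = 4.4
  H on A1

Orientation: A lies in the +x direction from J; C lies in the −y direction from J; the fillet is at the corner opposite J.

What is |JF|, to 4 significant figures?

38.61

J is at the origin; J and A share the same y with |JA| = 27.8 and A on the +x side, so A = (27.80, 0.000). JC is vertical with |JC| = 31.2 and C on the −y side, so C = (0.000, -31.20). The virtual corner opposite J is at (27.80, -31.20). Tangency of A1 to AF means the radius ZF is perpendicular to AF and since A1 is tangent to HC there, ZH ⟂ HC, with radius 4.4, so the center Z sits 4.4 in from both sides at Z = (23.40, -26.80). That places the tangent points at F = (27.80, -26.80) on AF and H = (23.40, -31.20) on HC. Then |JF| = |F − J| = 38.61.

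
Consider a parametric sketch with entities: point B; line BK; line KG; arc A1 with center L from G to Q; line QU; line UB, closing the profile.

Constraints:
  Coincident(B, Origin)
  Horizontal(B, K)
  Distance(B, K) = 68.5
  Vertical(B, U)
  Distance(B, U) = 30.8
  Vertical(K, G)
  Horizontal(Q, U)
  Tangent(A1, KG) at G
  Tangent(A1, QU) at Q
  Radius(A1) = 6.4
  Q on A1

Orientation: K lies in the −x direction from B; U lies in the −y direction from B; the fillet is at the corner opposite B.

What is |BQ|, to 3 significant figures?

69.3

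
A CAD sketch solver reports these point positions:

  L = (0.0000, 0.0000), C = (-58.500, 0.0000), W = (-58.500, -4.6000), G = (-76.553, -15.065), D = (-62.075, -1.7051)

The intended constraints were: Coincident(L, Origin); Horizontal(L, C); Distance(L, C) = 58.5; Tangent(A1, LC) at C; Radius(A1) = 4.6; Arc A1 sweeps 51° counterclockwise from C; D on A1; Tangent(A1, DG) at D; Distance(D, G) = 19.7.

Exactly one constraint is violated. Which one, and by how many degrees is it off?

Tangent(A1, DG) at D — off by 8.30°.

L = (0.00, 0.00) ✓; L.y = 0.00, C.y = 0.00 ✓; |LC| = 58.50 ✓; ∠(WC, CL) = 90.00° ✓; |WC| = 4.600 ✓; bearing(W→D) − bearing(W→C) = 51.00° ✓; |WD| = 4.600 ✓; ∠(WD, DG) = 98.30° ✗; |DG| = 19.70 ✓.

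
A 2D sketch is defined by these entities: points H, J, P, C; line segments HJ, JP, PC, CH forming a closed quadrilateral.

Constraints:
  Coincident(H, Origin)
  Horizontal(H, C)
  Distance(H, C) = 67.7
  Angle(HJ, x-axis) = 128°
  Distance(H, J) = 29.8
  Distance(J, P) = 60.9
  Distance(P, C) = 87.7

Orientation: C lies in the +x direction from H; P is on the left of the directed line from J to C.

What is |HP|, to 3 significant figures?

74.5

H is at the origin; HC is horizontal with |HC| = 67.7 and C in +x, so C = (67.7, 0). HJ runs at 128.0° with |HJ| = 29.8, so J = (-18.3, 23.5). P is determined by |JP| = 60.9 and |PC| = 87.7 together: it lies at the intersection of circle(J, 60.9) and circle(C, 87.7). With |JC| = 89.2, the foot of the radical line on JC is 22.3 from J and the perpendicular offset is √(60.9² − 22.3²) = 56.7. Taking the left-of-JC solution: P = (18.1, 72.3).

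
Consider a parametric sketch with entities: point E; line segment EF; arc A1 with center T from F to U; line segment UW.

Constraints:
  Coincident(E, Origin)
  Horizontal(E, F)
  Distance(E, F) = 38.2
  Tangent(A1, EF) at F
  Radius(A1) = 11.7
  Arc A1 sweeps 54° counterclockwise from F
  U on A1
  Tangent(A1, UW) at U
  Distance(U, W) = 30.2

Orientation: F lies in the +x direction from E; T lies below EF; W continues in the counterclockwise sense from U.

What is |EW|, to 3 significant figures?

31.2

E is at the origin; EF is horizontal with |EF| = 38.2 and F on the +x side, so F = (38.2, 0.00). Tangency of A1 to EF means the radius TF is perpendicular to EF, so T = F + (0, -11.7) = (38.2, -11.7). On A1, F sits at bearing 90° from T; a 54° counterclockwise sweep puts U at bearing 144°, so U = T + 11.7·(cos 144°, sin 144°) = (28.7, -4.82). A1 meets UW tangentially, so TU is at right angles to UW, so UW runs along (−sin 144°, cos 144°); with |UW| = 30.2, W = (11.0, -29.3). Then |EW| = |W − E| = 31.2.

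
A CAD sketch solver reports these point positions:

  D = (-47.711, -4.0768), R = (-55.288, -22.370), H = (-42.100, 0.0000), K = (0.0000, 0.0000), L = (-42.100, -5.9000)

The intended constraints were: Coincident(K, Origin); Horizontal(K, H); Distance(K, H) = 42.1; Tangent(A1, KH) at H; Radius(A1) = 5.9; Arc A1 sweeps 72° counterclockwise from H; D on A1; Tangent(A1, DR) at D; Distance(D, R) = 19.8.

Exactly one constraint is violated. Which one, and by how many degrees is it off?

Tangent(A1, DR) at D — off by 4.50°.

K = (0.00, 0.00) ✓; K.y = 0.00, H.y = 0.00 ✓; |KH| = 42.10 ✓; ∠(LH, HK) = 90.00° ✓; |LH| = 5.900 ✓; bearing(L→D) − bearing(L→H) = 72.00° ✓; |LD| = 5.900 ✓; ∠(LD, DR) = 94.50° ✗; |DR| = 19.80 ✓.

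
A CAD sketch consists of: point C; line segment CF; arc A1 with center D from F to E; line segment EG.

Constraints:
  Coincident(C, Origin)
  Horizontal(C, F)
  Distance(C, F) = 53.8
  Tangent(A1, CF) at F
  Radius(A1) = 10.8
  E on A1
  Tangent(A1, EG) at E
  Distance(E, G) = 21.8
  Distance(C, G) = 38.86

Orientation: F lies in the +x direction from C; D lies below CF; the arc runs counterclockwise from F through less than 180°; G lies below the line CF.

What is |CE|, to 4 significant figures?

45.34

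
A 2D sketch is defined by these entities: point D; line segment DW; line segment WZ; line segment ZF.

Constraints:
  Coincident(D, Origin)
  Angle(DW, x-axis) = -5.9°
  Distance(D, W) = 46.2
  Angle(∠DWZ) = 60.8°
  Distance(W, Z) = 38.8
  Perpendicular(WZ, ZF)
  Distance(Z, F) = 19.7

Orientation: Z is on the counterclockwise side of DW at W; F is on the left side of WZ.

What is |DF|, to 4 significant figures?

26.27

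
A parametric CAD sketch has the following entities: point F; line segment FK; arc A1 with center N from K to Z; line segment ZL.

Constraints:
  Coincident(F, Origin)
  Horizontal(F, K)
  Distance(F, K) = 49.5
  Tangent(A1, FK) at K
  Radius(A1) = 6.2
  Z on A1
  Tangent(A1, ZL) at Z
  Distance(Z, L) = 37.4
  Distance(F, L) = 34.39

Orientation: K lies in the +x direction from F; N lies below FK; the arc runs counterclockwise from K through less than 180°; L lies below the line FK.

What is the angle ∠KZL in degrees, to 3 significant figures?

157°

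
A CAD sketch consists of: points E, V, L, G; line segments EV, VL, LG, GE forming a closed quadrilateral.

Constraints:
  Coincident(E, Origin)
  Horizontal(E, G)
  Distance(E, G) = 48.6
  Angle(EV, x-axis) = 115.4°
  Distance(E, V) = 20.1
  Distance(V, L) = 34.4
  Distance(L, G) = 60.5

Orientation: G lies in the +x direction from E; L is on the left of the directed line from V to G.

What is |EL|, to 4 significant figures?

47.99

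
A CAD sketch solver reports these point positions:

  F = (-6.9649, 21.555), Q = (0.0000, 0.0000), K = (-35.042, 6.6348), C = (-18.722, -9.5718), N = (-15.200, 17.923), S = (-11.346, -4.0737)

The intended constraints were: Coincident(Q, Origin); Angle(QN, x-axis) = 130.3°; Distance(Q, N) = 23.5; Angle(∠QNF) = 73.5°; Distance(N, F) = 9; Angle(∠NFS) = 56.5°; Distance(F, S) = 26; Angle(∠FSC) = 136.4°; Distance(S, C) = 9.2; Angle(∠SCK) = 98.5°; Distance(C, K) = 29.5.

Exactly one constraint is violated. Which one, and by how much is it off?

Distance(C, K) = 29.5 — off by 6.50.

Q = (0.00, 0.00) ✓; QN at 130.3° ✓; |QN| = 23.50 ✓; ∠QNF = 73.50° ✓; |NF| = 9.000 ✓; ∠NFS = 56.50° ✓; |FS| = 26.00 ✓; ∠FSC = 136.4° ✓; |SC| = 9.200 ✓; ∠SCK = 98.50° ✓; |CK| = 23.00 ✗.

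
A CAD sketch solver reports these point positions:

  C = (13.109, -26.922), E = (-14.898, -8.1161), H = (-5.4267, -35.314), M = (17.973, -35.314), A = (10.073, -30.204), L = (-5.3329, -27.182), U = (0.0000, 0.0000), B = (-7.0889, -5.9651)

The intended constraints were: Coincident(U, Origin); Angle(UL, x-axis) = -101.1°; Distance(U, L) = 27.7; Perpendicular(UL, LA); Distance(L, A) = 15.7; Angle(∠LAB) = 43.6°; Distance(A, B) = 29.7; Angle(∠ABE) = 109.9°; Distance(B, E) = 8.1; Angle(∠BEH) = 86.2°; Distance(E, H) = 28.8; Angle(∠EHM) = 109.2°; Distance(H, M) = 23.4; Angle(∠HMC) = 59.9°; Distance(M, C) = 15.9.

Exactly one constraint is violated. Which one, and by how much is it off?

Distance(M, C) = 15.9 — off by 6.20.

U = (0.00, 0.00) ✓; UL at -101.1° ✓; |UL| = 27.70 ✓; ∠(UL, LA) = 90.00° ✓; |LA| = 15.70 ✓; ∠LAB = 43.60° ✓; |AB| = 29.70 ✓; ∠ABE = 109.9° ✓; |BE| = 8.100 ✓; ∠BEH = 86.20° ✓; |EH| = 28.80 ✓; ∠EHM = 109.2° ✓; |HM| = 23.40 ✓; ∠HMC = 59.90° ✓; |MC| = 9.700 ✗.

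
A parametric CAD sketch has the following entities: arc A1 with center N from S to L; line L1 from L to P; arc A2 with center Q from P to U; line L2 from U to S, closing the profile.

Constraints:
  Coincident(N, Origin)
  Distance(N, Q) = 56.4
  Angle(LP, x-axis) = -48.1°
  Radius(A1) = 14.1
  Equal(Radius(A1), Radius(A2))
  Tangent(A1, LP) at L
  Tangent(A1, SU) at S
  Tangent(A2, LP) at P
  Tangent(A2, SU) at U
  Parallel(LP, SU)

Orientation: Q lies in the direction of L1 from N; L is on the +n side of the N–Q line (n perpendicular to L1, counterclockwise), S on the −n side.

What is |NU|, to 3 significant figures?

58.1

The slot axis is L1's direction at -48.1°, so u = (cos -48.1°, sin -48.1°) = (0.668, -0.744) and n = (−sin -48.1°, cos -48.1°) = (0.744, 0.668). N is at the origin and Q lies 56.4 along u from N, so Q = 56.4·u = (37.7, -42.0). Tangency of A1 to both parallel lines with radius 14.1 puts L and S at N ± 14.1·n: L = (10.5, 9.42), S = (-10.5, -9.42). Equal radii place P and U the same way about Q: P = Q + 14.1·n = (48.2, -32.6), U = Q − 14.1·n = (27.2, -51.4). Then |NU| = |U − N| = 58.1.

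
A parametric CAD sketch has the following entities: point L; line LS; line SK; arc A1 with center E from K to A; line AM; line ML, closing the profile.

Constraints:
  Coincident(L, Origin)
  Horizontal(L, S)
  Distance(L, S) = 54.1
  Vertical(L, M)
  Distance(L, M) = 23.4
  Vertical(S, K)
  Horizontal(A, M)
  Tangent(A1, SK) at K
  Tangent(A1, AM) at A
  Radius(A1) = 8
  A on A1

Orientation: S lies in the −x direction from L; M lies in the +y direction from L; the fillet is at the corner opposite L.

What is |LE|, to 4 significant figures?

48.60

L is at the origin; L and S share the same y with |LS| = 54.1 and S on the −x side, so S = (-54.10, 0.000). L and M share the same x with |LM| = 23.4 and M on the +y side, so M = (0.000, 23.40). The virtual corner opposite L is at (-54.10, 23.40). Since A1 is tangent to SK there, EK ⟂ SK and since A1 is tangent to AM there, EA ⟂ AM, with radius 8.0, so the center E sits 8.0 in from both sides at E = (-46.10, 15.40). Then |LE| = |E − L| = 48.60.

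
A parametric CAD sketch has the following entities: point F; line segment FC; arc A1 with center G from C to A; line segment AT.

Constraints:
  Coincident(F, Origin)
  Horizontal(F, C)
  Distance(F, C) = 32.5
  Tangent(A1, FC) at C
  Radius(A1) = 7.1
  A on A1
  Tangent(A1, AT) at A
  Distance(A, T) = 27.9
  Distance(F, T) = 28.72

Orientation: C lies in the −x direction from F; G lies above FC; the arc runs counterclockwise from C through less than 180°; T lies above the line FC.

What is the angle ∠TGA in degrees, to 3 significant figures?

75.7°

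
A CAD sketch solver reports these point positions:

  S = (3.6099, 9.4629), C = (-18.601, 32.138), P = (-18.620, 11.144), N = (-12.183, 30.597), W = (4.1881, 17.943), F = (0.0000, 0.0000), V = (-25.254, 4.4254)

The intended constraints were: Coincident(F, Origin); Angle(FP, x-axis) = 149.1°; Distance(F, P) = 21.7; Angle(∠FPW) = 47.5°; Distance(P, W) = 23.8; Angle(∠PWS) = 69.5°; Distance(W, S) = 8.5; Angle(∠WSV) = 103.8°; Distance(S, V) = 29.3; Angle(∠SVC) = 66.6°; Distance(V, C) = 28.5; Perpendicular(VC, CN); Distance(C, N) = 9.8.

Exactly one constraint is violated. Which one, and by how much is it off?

Distance(C, N) = 9.8 — off by 3.20.

F = (0.00, 0.00) ✓; FP at 149.1° ✓; |FP| = 21.70 ✓; ∠FPW = 47.50° ✓; |PW| = 23.80 ✓; ∠PWS = 69.50° ✓; |WS| = 8.500 ✓; ∠WSV = 103.8° ✓; |SV| = 29.30 ✓; ∠SVC = 66.60° ✓; |VC| = 28.50 ✓; ∠(VC, CN) = 90.00° ✓; |CN| = 6.600 ✗.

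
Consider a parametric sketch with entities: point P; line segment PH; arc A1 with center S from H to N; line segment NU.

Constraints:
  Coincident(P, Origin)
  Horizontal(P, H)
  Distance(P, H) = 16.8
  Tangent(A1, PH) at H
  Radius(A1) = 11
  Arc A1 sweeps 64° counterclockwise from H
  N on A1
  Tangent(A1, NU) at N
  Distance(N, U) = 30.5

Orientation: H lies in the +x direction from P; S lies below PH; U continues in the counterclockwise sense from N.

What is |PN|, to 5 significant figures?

9.2715

P is at the origin; PH is horizontal with |PH| = 16.8 and H on the +x side, so H = (16.800, 0.0000). The tangent condition forces SH to be normal to PH, so S = H + (0, -11) = (16.800, -11.000). On A1, H sits at bearing 90° from S; a 64° counterclockwise sweep puts N at bearing 154°, so N = S + 11.0·(cos 154°, sin 154°) = (6.9133, -6.1779). Then |PN| = |N − P| = 9.2715.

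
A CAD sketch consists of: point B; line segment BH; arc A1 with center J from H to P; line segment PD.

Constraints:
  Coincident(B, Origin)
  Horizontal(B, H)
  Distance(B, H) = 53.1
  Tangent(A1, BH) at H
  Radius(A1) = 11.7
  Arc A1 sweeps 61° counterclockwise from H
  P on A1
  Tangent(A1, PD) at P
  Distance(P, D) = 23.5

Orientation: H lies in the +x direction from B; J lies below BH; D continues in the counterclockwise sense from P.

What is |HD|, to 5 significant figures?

34.267

B is at the origin; BH is horizontal with |BH| = 53.1 and H on the +x side, so H = (53.100, 0.0000). The tangent condition forces JH to be normal to BH, so J = H + (0, -11.7) = (53.100, -11.700). On A1, H sits at bearing 90° from J; a 61° counterclockwise sweep puts P at bearing 151°, so P = J + 11.7·(cos 151°, sin 151°) = (42.867, -6.0277). The tangent condition forces JP to be normal to PD, so PD runs along (−sin 151°, cos 151°); with |PD| = 23.5, D = (31.474, -26.581). Then |HD| = |D − H| = 34.267.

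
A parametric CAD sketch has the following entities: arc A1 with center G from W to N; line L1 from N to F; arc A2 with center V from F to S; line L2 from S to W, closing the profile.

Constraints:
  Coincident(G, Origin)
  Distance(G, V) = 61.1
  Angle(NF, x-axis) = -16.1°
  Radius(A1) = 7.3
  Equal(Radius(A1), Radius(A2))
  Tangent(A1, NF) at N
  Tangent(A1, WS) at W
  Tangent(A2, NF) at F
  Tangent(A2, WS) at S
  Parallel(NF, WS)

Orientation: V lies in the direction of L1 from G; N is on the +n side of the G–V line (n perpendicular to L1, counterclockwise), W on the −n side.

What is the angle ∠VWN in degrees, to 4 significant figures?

83.19°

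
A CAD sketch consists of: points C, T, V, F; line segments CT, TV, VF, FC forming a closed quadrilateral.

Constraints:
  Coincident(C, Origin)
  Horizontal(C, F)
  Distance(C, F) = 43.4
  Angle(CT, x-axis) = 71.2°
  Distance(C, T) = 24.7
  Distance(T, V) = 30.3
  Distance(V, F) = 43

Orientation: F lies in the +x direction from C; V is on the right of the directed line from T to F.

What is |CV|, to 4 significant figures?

6.124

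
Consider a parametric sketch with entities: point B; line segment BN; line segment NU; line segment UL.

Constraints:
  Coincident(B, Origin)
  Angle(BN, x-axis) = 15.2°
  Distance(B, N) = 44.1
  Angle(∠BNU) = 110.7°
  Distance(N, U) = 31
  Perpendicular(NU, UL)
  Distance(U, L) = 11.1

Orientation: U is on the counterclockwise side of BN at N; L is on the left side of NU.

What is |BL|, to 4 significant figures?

55.49

B is at the origin; BN runs at 15.2° with length 44.1, so N = 44.1·(cos 15.2°, sin 15.2°) = (42.56, 11.56). ∠BNU = 110.7°, so NU runs at 15.2° + (180° − 110.7°) = 84.50° from the x-axis; with |NU| = 31.0, U = N + 31.0·(cos 84.50°, sin 84.50°) = (45.53, 42.42). NU is perpendicular to UL; with |UL| = 11.1 on the left of NU, L = U + 11.1·(-0.9954, 0.09585) = (34.48, 43.48). Then |BL| = |L − B| = 55.49.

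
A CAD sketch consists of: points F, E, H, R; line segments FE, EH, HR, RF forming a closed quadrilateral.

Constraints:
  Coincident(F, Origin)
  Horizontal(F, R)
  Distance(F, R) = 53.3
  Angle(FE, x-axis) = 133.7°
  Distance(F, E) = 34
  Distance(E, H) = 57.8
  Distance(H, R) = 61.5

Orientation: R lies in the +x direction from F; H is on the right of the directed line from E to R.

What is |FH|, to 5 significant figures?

28.723

F is at the origin; F and R share the same y with |FR| = 53.3 and R in +x, so R = (53.3, 0). FE runs at 133.7° with |FE| = 34.0, so E = (-23.490, 24.581). H is determined by |EH| = 57.8 and |HR| = 61.5 together: it lies at the intersection of circle(E, 57.8) and circle(R, 61.5). With |ER| = 80.628, the foot of the radical line on ER is 37.577 from E and the perpendicular offset is √(57.8² − 37.577²) = 43.918. Taking the right-of-ER solution: H = (-1.0912, -28.703).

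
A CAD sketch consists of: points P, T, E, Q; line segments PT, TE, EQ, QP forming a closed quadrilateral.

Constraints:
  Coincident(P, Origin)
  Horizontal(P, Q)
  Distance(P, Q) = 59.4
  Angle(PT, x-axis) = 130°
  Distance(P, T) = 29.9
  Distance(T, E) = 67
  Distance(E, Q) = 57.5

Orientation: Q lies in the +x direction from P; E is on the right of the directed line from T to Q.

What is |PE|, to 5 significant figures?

37.957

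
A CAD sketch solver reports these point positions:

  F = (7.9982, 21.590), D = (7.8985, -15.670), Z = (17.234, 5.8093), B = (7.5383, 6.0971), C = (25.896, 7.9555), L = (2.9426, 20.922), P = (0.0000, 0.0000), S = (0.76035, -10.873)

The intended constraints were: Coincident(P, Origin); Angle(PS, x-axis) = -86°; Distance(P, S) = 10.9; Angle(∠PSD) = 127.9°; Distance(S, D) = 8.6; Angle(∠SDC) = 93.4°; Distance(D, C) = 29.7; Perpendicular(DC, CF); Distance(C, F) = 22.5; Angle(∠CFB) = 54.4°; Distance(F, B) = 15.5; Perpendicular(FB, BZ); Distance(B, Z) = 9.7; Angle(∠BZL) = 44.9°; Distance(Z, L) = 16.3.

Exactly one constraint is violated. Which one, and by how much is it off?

Distance(Z, L) = 16.3 — off by 4.50.

P = (0.00, 0.00) ✓; PS at -86.00° ✓; |PS| = 10.90 ✓; ∠PSD = 127.9° ✓; |SD| = 8.600 ✓; ∠SDC = 93.40° ✓; |DC| = 29.70 ✓; ∠(DC, CF) = 90.00° ✓; |CF| = 22.50 ✓; ∠CFB = 54.40° ✓; |FB| = 15.50 ✓; ∠(FB, BZ) = 90.00° ✓; |BZ| = 9.700 ✓; ∠BZL = 44.90° ✓; |ZL| = 20.80 ✗.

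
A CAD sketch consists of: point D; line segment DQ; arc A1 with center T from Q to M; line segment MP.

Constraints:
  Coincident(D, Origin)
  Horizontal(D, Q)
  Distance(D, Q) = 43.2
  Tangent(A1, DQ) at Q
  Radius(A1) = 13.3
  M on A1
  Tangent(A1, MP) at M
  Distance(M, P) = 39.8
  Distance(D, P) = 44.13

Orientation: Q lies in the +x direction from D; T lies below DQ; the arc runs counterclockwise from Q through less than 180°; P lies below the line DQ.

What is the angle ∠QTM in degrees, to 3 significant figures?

62.1°

D is at the origin; D and Q share the same y with |DQ| = 43.2 and Q on the +x side, so Q = (43.2, 0.00). Since A1 is tangent to DQ there, TQ ⟂ DQ, so T = Q + (0, -13.3) = (43.2, -13.3). Since TM ⟂ MP (tangency), |TP| = √(13.3² + 39.8²) = 42.0 regardless of where M sits on A1. So P lies on both circle(D, 44.13) and circle(T, 42.0); the below-DQ intersection is P = (12.8, -42.2). M is the foot of the tangent from P: M = (31.4, -7.07).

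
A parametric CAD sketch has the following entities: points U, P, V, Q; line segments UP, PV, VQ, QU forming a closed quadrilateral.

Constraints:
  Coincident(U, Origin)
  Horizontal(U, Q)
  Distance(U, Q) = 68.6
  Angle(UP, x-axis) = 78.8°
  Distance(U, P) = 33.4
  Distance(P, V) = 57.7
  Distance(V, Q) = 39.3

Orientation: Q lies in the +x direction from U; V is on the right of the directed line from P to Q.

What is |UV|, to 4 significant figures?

38.27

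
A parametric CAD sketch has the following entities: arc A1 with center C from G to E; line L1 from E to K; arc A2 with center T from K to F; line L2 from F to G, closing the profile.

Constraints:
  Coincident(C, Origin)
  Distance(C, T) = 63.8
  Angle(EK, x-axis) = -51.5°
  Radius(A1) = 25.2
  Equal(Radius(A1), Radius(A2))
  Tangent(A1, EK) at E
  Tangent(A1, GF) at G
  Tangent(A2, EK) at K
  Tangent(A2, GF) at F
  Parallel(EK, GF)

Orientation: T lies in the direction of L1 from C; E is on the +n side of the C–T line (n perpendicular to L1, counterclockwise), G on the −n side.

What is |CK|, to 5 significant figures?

68.597

The slot axis is L1's direction at -51.5°, so u = (cos -51.5°, sin -51.5°) = (0.62251, -0.78261) and n = (−sin -51.5°, cos -51.5°) = (0.78261, 0.62251). C is at the origin and T lies 63.8 along u from C, so T = 63.8·u = (39.716, -49.930). Tangency of A1 to both parallel lines with radius 25.2 puts E and G at C ± 25.2·n: E = (19.722, 15.687), G = (-19.722, -15.687). Equal radii place K and F the same way about T: K = T + 25.2·n = (59.438, -34.243), F = T − 25.2·n = (19.995, -65.618). Then |CK| = |K − C| = 68.597.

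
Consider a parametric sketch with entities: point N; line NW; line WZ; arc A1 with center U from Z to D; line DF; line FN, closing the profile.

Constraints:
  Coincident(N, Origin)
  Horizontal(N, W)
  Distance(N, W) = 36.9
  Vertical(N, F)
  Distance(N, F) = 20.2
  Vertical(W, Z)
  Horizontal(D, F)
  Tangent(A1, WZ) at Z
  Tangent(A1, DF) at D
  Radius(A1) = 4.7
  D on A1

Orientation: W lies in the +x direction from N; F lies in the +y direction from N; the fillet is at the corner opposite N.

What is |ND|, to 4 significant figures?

38.01

N is at the origin; NW is horizontal with |NW| = 36.9 and W on the +x side, so W = (36.90, 0.000). NF is vertical with |NF| = 20.2 and F on the +y side, so F = (0.000, 20.20). The virtual corner opposite N is at (36.90, 20.20). A1 meets WZ tangentially, so UZ is at right angles to WZ and the tangent condition forces UD to be normal to DF, with radius 4.7, so the center U sits 4.7 in from both sides at U = (32.20, 15.50). That places the tangent points at Z = (36.90, 15.50) on WZ and D = (32.20, 20.20) on DF. Then |ND| = |D − N| = 38.01.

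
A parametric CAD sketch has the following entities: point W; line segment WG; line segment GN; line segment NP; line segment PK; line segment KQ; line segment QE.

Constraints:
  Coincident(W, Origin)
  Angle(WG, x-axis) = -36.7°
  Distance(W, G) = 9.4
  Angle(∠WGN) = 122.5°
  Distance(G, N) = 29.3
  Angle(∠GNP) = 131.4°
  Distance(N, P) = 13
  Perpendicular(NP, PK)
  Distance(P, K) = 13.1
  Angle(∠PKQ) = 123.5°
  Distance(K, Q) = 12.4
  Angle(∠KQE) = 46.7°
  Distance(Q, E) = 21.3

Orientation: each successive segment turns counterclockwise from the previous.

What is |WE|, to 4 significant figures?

39.48

W is at the origin; WG runs at -36.7° with length 9.4, so G = (7.537, -5.618). ∠WGN = 122.5° gives GN at 20.80° from the x-axis; with |GN| = 29.3, N = (34.93, 4.787). ∠GNP = 131.4° gives NP at 69.40° from the x-axis; with |NP| = 13.0, P = (39.50, 16.96). NP is perpendicular to PK, so PK runs at 159.4°; with |PK| = 13.1, K = (27.24, 21.56). ∠PKQ = 123.5° gives KQ at -144.1° from the x-axis; with |KQ| = 12.4, Q = (17.19, 14.29). ∠KQE = 46.7° gives QE at -10.80° from the x-axis; with |QE| = 21.3, E = (38.12, 10.30). Then |WE| = |E − W| = 39.48.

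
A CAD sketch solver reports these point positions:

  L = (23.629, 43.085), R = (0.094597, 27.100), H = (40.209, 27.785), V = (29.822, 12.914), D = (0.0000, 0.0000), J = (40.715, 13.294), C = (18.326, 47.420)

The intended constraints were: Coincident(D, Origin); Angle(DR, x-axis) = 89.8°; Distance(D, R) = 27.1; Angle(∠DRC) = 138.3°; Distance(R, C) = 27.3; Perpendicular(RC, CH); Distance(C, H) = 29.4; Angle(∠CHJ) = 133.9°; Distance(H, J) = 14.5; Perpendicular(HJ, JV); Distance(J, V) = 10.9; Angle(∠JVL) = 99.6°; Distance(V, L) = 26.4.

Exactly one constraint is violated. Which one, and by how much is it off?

Distance(V, L) = 26.4 — off by 4.40.

D = (0.00, 0.00) ✓; DR at 89.80° ✓; |DR| = 27.10 ✓; ∠DRC = 138.3° ✓; |RC| = 27.30 ✓; ∠(RC, CH) = 90.00° ✓; |CH| = 29.40 ✓; ∠CHJ = 133.9° ✓; |HJ| = 14.50 ✓; ∠(HJ, JV) = 90.00° ✓; |JV| = 10.90 ✓; ∠JVL = 99.60° ✓; |VL| = 30.80 ✗.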